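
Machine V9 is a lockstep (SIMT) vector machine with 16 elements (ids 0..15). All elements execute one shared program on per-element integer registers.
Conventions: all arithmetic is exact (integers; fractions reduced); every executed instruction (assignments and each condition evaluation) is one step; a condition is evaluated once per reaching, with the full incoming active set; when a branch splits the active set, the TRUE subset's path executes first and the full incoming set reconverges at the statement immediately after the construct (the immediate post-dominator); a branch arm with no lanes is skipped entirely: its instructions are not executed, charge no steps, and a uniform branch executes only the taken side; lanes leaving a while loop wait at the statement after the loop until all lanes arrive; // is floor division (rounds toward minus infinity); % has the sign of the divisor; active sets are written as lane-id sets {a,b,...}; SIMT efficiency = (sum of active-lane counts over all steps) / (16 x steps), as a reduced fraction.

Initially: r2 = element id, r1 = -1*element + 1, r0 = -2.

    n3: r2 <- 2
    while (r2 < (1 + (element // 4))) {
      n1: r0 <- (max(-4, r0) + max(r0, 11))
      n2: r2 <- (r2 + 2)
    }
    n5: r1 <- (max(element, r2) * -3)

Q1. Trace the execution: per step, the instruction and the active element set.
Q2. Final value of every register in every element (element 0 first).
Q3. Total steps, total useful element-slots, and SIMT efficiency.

step 0: r2 <- 2                      {0,1,2,3,4,5,6,7,8,9,10,11,12,13,14,15}
step 1: eval (r2 < (1 + (element // 4))) {0,1,2,3,4,5,6,7,8,9,10,11,12,13,14,15}
step 2: r0 <- (max(-4, r0) + max(r0, 11)) {8,9,10,11,12,13,14,15}
step 3: r2 <- (r2 + 2)               {8,9,10,11,12,13,14,15}
step 4: eval (r2 < (1 + (element // 4))) {8,9,10,11,12,13,14,15}
step 5: r1 <- (max(element, r2) * -3) {0,1,2,3,4,5,6,7,8,9,10,11,12,13,14,15}

Answer: 6 steps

r2: 2,2,2,2,2,2,2,2,4,4,4,4,4,4,4,4
r1: -6,-6,-6,-9,-12,-15,-18,-21,-24,-27,-30,-33,-36,-39,-42,-45
r0: -2,-2,-2,-2,-2,-2,-2,-2,9,9,9,9,9,9,9,9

steps = 6; useful = 72; efficiency = 72/96 = 3/4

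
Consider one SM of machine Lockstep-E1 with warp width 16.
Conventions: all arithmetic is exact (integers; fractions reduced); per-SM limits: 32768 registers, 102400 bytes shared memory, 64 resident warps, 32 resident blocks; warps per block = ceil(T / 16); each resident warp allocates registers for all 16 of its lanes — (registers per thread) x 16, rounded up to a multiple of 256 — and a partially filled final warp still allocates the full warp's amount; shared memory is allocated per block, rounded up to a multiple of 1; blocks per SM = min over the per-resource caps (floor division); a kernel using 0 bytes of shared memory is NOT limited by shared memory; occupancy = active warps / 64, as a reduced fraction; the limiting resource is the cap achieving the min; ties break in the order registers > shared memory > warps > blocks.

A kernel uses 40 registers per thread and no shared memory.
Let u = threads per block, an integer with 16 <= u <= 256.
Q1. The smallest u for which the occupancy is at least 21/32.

Answer: u = 17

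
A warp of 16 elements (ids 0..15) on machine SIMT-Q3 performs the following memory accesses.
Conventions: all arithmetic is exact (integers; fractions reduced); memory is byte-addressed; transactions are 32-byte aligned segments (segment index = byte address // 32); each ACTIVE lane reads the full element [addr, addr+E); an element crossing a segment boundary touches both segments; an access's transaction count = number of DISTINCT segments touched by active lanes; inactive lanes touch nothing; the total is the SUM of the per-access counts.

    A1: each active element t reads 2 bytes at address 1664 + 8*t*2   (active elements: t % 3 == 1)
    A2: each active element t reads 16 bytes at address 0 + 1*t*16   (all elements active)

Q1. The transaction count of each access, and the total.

A1: 5 transactions
A2: 8 transactions

Answer: 5,8; total 13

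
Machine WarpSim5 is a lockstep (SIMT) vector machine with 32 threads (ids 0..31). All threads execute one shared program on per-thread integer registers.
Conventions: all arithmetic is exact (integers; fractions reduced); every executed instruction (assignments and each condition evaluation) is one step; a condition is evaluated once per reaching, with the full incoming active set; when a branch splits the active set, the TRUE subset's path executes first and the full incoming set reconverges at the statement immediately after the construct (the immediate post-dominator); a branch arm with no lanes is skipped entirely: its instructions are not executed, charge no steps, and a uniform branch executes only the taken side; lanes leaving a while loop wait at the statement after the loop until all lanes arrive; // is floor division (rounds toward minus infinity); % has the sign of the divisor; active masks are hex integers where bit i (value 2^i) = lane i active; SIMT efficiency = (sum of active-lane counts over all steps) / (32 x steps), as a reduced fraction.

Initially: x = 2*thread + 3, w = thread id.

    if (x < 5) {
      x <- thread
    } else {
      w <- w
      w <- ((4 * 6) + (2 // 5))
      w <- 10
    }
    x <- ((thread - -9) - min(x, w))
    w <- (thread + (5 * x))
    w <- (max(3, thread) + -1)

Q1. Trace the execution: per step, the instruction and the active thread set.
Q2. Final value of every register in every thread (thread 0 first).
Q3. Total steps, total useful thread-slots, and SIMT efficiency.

step 0: eval (x < 5)                 0xffffffff
step 1: x <- thread                  0x00000001
step 2: w <- w                       0xfffffffe
step 3: w <- ((4 * 6) + (2 // 5))    0xfffffffe
step 4: w <- 10                      0xfffffffe
step 5: x <- ((thread - -9) - min(x, w)) 0xffffffff
step 6: w <- (thread + (5 * x))      0xffffffff
step 7: w <- (max(3, thread) + -1)   0xffffffff

Answer: 8 steps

x: 9,5,4,3,3,4,5,6,7,8,9,10,11,12,13,14,15,16,17,18,19,20,21,22,23,24,25,26,27,28,29,30
w: 2,2,2,2,3,4,5,6,7,8,9,10,11,12,13,14,15,16,17,18,19,20,21,22,23,24,25,26,27,28,29,30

steps = 8; useful = 222; efficiency = 222/256 = 111/128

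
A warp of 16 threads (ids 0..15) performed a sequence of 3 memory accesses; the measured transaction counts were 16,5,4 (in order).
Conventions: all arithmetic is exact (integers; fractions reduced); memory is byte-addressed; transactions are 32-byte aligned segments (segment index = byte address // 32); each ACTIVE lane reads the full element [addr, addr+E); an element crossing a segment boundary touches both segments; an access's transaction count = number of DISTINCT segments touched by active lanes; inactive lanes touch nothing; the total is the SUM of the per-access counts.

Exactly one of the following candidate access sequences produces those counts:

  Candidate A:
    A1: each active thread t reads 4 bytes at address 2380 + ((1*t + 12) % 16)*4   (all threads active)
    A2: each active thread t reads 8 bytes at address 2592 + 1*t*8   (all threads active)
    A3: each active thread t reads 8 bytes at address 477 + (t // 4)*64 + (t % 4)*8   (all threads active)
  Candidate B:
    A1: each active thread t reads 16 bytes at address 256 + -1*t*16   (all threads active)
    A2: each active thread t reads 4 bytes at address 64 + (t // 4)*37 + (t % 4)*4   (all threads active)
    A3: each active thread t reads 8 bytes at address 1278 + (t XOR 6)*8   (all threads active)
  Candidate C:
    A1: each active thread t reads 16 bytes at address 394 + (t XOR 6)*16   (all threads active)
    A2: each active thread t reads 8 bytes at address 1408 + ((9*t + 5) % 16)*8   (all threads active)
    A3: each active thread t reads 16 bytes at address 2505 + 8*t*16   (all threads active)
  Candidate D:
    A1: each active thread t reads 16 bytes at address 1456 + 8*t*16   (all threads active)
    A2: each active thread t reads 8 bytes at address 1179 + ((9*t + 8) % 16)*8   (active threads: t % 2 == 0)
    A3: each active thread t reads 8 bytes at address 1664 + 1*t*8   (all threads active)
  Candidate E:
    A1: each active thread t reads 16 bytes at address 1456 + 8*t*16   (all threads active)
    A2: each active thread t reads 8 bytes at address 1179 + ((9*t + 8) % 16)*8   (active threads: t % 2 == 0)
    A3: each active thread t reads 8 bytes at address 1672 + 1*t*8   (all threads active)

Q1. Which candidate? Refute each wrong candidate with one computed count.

A: A1 gives 3 transactions, not 16
B: A1 gives 9 transactions, not 16
C: A1 gives 9 transactions, not 16
E: A3 gives 5 transactions, not 4
D: all counts match (16,5,4)

Answer: D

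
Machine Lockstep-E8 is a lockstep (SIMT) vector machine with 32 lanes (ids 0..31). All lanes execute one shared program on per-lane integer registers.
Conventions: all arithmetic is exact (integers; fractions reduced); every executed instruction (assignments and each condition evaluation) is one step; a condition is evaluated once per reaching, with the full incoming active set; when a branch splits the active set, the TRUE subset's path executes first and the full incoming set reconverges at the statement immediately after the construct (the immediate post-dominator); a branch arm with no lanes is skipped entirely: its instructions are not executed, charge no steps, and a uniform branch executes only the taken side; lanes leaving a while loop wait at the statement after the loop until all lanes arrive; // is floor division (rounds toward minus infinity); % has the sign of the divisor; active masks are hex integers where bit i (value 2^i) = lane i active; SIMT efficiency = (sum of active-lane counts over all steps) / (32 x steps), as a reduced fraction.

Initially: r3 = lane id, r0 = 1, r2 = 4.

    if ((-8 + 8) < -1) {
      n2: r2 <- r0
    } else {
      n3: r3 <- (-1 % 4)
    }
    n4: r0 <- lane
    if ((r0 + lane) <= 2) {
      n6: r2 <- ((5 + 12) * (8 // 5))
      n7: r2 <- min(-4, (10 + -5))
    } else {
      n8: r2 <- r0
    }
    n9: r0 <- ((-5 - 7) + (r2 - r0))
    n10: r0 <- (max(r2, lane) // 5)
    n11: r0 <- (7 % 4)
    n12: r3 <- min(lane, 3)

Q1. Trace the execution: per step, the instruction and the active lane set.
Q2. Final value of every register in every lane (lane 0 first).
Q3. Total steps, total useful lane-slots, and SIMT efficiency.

step 0: eval ((-8 + 8) < -1)         0xffffffff
step 1: r3 <- (-1 % 4)               0xffffffff
step 2: r0 <- lane                   0xffffffff
step 3: eval ((r0 + lane) <= 2)      0xffffffff
step 4: r2 <- ((5 + 12) * (8 // 5))  0x00000003
step 5: r2 <- min(-4, (10 + -5))     0x00000003
step 6: r2 <- r0                     0xfffffffc
step 7: r0 <- ((-5 - 7) + (r2 - r0)) 0xffffffff
step 8: r0 <- (max(r2, lane) // 5)   0xffffffff
step 9: r0 <- (7 % 4)                0xffffffff
step 10: r3 <- min(lane, 3)           0xffffffff

Answer: 11 steps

r3: 0,1,2,3,3,3,3,3,3,3,3,3,3,3,3,3,3,3,3,3,3,3,3,3,3,3,3,3,3,3,3,3
r0: 3,3,3,3,3,3,3,3,3,3,3,3,3,3,3,3,3,3,3,3,3,3,3,3,3,3,3,3,3,3,3,3
r2: -4,-4,2,3,4,5,6,7,8,9,10,11,12,13,14,15,16,17,18,19,20,21,22,23,24,25,26,27,28,29,30,31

steps = 11; useful = 290; efficiency = 290/352 = 145/176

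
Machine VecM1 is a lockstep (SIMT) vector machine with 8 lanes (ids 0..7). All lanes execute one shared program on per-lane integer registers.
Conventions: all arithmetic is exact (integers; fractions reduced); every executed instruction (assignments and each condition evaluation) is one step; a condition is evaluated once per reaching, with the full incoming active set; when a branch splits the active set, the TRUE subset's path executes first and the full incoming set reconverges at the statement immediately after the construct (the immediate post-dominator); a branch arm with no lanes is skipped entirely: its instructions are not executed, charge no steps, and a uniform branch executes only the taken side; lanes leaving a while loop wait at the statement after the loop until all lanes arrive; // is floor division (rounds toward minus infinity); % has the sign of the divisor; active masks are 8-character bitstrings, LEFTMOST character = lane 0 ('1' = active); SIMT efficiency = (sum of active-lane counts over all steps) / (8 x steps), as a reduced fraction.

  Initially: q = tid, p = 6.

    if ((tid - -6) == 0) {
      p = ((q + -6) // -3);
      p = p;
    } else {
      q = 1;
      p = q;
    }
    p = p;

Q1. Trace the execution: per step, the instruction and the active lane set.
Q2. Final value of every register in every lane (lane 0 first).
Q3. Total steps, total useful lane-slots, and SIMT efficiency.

step 0: eval ((tid - -6) == 0)       11111111
step 1: q <- 1                       11111111
step 2: p <- q                       11111111
step 3: p <- p                       11111111

Answer: 4 steps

q: 1,1,1,1,1,1,1,1
p: 1,1,1,1,1,1,1,1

steps = 4; useful = 32; efficiency = 32/32 = 1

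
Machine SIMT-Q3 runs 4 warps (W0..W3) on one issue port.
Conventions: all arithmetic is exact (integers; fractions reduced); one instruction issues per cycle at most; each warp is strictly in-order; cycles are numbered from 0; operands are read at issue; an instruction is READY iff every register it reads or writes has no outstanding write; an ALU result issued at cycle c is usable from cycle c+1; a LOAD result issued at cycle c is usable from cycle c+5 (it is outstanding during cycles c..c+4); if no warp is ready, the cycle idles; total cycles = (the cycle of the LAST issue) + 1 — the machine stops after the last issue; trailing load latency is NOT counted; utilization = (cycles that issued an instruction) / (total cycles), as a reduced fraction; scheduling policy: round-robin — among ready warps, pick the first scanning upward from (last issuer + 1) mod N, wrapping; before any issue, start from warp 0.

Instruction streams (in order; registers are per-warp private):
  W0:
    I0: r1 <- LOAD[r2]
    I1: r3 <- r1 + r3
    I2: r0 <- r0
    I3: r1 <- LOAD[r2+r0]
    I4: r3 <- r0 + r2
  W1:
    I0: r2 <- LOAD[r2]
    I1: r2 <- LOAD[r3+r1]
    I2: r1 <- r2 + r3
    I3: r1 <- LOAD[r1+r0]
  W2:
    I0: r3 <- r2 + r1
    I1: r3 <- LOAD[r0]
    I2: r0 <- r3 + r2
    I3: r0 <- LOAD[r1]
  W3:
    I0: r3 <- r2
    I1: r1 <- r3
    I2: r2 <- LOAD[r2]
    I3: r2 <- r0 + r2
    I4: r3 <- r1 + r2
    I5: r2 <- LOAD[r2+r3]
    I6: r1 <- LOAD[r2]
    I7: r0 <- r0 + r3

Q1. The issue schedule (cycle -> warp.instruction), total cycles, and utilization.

cycle 0: W0.I0
cycle 1: W1.I0
cycle 2: W2.I0
cycle 3: W3.I0
cycle 4: W2.I1
cycle 5: W3.I1
cycle 6: W0.I1
cycle 7: W1.I1
cycle 8: W3.I2
cycle 9: W0.I2
cycle 10: W2.I2
cycle 11: W0.I3
cycle 12: W1.I2
cycle 13: W2.I3
cycle 14: W3.I3
cycle 15: W0.I4
cycle 16: W1.I3
cycle 17: W3.I4
cycle 18: W3.I5
cycle 19: idle
cycle 20: idle
cycle 21: idle
cycle 22: idle
cycle 23: W3.I6
cycle 24: W3.I7

Answer: 25 cycles, utilization 21/25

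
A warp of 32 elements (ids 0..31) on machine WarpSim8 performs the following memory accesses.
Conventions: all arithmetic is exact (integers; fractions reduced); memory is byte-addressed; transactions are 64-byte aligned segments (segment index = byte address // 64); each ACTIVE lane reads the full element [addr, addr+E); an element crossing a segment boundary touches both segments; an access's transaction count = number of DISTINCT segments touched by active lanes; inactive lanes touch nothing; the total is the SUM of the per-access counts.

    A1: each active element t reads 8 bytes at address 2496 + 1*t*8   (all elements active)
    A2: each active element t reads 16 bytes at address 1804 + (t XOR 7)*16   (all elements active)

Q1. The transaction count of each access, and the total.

A1: 4 transactions
A2: 9 transactions

Answer: 4,9; total 13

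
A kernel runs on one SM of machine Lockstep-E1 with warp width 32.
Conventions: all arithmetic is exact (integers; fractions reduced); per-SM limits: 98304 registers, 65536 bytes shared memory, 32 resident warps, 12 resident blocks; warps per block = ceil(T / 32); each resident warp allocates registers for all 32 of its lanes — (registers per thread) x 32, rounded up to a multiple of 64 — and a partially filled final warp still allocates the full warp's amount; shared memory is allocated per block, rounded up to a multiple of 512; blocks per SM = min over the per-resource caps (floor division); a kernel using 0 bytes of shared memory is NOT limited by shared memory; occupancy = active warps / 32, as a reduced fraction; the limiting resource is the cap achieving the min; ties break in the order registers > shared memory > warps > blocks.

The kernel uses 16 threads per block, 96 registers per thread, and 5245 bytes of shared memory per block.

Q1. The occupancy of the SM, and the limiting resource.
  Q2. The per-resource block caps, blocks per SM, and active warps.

Answer: occupancy 11/32, limited by shared memory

registers: 32 blocks
shared memory: 11 blocks
warps: 32 blocks
blocks: 12 blocks

Answer: 11 blocks, 11 active warps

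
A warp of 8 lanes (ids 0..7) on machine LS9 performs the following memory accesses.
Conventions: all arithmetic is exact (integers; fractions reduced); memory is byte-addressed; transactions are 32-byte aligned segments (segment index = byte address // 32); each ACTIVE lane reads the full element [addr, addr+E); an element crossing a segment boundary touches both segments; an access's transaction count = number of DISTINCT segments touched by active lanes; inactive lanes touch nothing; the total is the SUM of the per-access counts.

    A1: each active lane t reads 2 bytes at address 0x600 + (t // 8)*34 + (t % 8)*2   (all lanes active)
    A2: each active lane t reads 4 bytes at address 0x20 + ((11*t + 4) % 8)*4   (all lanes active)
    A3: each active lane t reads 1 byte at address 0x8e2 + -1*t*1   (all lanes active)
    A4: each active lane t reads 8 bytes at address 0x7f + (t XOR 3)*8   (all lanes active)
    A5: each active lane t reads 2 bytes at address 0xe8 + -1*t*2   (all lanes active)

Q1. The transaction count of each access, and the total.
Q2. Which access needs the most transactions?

A1: 1 transaction
A2: 1 transaction
A3: 2 transactions
A4: 3 transactions
A5: 2 transactions

Answer: 1,1,2,3,2; total 9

Answer: A4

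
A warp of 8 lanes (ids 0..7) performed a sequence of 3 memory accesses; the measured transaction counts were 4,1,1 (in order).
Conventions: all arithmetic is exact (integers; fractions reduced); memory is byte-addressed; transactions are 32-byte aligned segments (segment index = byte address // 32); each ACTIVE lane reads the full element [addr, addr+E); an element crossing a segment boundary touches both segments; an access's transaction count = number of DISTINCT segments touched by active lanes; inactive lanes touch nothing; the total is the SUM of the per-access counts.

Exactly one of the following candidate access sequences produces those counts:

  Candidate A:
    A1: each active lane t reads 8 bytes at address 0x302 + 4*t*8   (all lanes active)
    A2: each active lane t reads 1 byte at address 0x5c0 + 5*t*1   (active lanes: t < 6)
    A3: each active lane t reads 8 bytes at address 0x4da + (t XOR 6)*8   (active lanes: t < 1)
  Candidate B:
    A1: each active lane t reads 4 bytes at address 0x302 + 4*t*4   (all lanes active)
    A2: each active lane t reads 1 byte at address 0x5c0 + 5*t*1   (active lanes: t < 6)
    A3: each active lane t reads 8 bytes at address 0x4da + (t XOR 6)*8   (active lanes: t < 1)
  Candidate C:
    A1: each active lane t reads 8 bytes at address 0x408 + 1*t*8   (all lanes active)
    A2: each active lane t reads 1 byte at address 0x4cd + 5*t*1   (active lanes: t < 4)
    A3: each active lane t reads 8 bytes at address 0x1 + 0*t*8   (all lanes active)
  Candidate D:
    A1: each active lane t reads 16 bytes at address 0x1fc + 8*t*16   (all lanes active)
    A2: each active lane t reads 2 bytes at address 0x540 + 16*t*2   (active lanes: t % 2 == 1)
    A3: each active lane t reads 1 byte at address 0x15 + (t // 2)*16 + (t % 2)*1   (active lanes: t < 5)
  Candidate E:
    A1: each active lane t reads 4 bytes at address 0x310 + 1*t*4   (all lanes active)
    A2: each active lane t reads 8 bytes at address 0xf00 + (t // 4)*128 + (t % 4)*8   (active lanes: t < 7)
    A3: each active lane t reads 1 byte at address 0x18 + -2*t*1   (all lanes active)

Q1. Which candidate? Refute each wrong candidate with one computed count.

A: A1 gives 8 transactions, not 4
C: A1 gives 3 transactions, not 4
D: A1 gives 16 transactions, not 4
E: A1 gives 2 transactions, not 4
B: all counts match (4,1,1)

Answer: B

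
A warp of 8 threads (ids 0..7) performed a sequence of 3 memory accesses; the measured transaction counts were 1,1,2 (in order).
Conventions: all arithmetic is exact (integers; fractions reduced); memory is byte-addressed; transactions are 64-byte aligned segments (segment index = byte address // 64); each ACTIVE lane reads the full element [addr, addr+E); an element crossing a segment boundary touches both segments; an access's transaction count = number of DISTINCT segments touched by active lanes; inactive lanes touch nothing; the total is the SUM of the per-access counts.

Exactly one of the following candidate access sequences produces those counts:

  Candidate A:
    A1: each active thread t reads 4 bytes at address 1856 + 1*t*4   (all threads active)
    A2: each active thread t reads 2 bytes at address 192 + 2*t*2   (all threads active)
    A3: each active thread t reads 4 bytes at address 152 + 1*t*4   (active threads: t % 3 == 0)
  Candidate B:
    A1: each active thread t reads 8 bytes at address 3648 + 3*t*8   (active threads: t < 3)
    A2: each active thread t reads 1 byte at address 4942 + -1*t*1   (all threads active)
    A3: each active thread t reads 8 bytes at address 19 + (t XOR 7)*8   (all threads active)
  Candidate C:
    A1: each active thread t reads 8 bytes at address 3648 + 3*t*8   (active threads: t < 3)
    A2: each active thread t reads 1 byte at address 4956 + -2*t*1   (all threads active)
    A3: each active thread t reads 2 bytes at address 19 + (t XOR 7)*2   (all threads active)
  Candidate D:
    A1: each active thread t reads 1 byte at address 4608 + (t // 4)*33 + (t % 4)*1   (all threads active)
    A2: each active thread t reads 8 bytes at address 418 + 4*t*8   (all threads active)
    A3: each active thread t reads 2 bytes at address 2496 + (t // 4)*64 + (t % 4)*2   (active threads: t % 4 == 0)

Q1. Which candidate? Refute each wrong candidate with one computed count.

A: A3 gives 1 transaction, not 2
C: A3 gives 1 transaction, not 2
D: A2 gives 5 transactions, not 1
B: all counts match (1,1,2)

Answer: B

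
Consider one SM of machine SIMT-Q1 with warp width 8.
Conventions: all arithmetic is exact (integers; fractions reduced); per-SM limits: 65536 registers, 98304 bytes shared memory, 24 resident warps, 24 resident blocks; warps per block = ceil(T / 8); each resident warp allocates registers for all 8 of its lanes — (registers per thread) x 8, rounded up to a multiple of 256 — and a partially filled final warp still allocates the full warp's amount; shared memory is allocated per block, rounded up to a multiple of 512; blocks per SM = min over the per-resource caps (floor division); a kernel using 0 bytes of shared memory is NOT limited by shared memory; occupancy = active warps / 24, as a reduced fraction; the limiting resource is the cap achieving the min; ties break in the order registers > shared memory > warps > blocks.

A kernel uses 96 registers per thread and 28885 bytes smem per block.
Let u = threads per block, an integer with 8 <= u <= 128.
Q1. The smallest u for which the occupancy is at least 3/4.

Answer: u = 41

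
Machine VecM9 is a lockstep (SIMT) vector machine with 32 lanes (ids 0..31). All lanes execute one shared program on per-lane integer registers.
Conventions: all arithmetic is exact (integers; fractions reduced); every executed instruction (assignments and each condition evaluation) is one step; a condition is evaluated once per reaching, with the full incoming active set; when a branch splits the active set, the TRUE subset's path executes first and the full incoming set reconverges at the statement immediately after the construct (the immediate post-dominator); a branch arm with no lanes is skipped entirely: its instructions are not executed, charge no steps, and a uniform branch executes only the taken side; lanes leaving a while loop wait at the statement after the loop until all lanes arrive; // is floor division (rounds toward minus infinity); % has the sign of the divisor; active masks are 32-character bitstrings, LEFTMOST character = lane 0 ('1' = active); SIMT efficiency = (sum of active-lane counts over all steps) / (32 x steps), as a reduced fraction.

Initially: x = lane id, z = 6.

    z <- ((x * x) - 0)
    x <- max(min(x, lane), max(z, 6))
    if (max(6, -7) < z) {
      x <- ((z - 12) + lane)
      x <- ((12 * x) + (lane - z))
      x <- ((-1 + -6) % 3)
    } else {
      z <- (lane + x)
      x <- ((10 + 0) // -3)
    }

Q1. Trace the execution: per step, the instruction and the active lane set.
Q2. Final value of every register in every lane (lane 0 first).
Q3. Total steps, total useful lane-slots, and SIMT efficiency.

step 0: z <- ((x * x) - 0)           11111111111111111111111111111111
step 1: x <- max(min(x, lane), max(z, 6)) 11111111111111111111111111111111
step 2: eval (max(6, -7) < z)        11111111111111111111111111111111
step 3: x <- ((z - 12) + lane)       00011111111111111111111111111111
step 4: x <- ((12 * x) + (lane - z)) 00011111111111111111111111111111
step 5: x <- ((-1 + -6) % 3)         00011111111111111111111111111111
step 6: z <- (lane + x)              11100000000000000000000000000000
step 7: x <- ((10 + 0) // -3)        11100000000000000000000000000000

Answer: 8 steps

x: -4,-4,-4,2,2,2,2,2,2,2,2,2,2,2,2,2,2,2,2,2,2,2,2,2,2,2,2,2,2,2,2,2
z: 6,7,8,9,16,25,36,49,64,81,100,121,144,169,196,225,256,289,324,361,400,441,484,529,576,625,676,729,784,841,900,961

steps = 8; useful = 189; efficiency = 189/256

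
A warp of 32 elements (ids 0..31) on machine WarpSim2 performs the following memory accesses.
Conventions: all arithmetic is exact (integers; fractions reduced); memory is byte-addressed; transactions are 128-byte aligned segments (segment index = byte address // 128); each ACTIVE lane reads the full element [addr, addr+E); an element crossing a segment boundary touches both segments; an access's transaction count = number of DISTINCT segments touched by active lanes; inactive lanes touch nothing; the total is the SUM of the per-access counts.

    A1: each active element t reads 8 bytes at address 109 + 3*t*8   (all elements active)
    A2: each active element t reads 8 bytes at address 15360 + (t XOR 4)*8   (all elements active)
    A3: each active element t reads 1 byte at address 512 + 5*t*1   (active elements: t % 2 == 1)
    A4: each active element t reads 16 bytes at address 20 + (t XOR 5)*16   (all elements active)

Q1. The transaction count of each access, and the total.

A1: 7 transactions
A2: 2 transactions
A3: 2 transactions
A4: 5 transactions

Answer: 7,2,2,5; total 16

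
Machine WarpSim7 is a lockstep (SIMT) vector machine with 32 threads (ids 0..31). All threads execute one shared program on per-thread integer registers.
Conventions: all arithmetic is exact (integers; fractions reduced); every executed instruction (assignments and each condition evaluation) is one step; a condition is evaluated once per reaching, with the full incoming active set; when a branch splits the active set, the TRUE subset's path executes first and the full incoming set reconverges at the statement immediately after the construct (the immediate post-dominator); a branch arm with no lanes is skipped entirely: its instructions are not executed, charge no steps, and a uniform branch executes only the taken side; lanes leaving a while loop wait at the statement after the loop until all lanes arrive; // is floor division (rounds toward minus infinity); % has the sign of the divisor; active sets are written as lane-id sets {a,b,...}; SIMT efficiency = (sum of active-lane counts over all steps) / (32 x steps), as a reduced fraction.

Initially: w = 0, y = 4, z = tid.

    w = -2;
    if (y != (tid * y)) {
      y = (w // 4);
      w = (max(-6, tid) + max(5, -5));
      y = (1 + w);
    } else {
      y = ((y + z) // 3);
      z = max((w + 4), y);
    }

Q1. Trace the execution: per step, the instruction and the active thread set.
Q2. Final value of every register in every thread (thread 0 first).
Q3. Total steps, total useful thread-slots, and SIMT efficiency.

step 0: w <- -2                      {0,1,2,3,4,5,6,7,8,9,10,11,12,13,14,15,16,17,18,19,20,21,22,23,24,25,26,27,28,29,30,31}
step 1: eval (y != (tid * y))        {0,1,2,3,4,5,6,7,8,9,10,11,12,13,14,15,16,17,18,19,20,21,22,23,24,25,26,27,28,29,30,31}
step 2: y <- (w // 4)                {0,2,3,4,5,6,7,8,9,10,11,12,13,14,15,16,17,18,19,20,21,22,23,24,25,26,27,28,29,30,31}
step 3: w <- (max(-6, tid) + max(5, -5)) {0,2,3,4,5,6,7,8,9,10,11,12,13,14,15,16,17,18,19,20,21,22,23,24,25,26,27,28,29,30,31}
step 4: y <- (1 + w)                 {0,2,3,4,5,6,7,8,9,10,11,12,13,14,15,16,17,18,19,20,21,22,23,24,25,26,27,28,29,30,31}
step 5: y <- ((y + z) // 3)          {1}
step 6: z <- max((w + 4), y)         {1}

Answer: 7 steps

w: 5,-2,7,8,9,10,11,12,13,14,15,16,17,18,19,20,21,22,23,24,25,26,27,28,29,30,31,32,33,34,35,36
y: 6,1,8,9,10,11,12,13,14,15,16,17,18,19,20,21,22,23,24,25,26,27,28,29,30,31,32,33,34,35,36,37
z: 0,2,2,3,4,5,6,7,8,9,10,11,12,13,14,15,16,17,18,19,20,21,22,23,24,25,26,27,28,29,30,31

steps = 7; useful = 159; efficiency = 159/224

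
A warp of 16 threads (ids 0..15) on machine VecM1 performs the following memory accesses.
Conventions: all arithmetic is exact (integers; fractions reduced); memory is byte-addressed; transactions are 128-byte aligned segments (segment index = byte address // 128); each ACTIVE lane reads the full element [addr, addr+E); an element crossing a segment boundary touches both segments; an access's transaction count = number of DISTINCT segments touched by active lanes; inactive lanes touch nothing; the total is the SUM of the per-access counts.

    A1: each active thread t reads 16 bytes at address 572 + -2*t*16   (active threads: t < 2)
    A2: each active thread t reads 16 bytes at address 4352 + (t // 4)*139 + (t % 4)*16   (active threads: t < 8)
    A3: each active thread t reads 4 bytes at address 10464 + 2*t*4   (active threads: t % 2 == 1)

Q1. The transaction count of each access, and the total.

A1: 1 transaction
A2: 2 transactions
A3: 2 transactions

Answer: 1,2,2; total 5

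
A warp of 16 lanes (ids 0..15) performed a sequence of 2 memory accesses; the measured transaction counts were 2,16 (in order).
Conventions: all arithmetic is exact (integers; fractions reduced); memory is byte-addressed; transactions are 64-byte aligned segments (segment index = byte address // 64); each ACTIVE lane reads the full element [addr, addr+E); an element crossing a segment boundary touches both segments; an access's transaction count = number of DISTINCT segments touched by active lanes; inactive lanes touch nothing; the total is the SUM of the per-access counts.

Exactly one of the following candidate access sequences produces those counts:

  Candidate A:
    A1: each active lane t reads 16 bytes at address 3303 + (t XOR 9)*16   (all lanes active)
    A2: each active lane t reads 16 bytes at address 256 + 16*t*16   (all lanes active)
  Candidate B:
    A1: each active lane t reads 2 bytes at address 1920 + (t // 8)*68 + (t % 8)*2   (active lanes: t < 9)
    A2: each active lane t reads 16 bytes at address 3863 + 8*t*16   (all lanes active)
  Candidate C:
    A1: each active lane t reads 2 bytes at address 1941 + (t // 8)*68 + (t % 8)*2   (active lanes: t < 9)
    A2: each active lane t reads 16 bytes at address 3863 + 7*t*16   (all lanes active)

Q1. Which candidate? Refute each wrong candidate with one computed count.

A: A1 gives 5 transactions, not 2
C: A2 gives 20 transactions, not 16
B: all counts match (2,16)

Answer: B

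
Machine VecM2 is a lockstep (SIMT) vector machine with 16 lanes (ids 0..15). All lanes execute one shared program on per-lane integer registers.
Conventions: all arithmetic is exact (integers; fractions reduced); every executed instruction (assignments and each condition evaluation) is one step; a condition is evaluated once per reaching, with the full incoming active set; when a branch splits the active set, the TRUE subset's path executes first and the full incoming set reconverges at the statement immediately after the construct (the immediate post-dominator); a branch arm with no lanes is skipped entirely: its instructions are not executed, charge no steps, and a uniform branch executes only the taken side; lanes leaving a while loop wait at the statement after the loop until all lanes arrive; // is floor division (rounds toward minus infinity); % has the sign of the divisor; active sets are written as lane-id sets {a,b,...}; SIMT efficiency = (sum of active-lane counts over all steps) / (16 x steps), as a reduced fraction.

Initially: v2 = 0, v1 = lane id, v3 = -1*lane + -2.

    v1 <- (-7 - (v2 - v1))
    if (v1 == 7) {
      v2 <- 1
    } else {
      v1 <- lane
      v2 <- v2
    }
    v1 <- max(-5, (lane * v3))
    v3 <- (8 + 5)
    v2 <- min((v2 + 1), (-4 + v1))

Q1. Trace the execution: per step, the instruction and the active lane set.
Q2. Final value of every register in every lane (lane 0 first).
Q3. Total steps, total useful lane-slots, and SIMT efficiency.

step 0: v1 <- (-7 - (v2 - v1))       {0,1,2,3,4,5,6,7,8,9,10,11,12,13,14,15}
step 1: eval (v1 == 7)               {0,1,2,3,4,5,6,7,8,9,10,11,12,13,14,15}
step 2: v2 <- 1                      {14}
step 3: v1 <- lane                   {0,1,2,3,4,5,6,7,8,9,10,11,12,13,15}
step 4: v2 <- v2                     {0,1,2,3,4,5,6,7,8,9,10,11,12,13,15}
step 5: v1 <- max(-5, (lane * v3))   {0,1,2,3,4,5,6,7,8,9,10,11,12,13,14,15}
step 6: v3 <- (8 + 5)                {0,1,2,3,4,5,6,7,8,9,10,11,12,13,14,15}
step 7: v2 <- min((v2 + 1), (-4 + v1)) {0,1,2,3,4,5,6,7,8,9,10,11,12,13,14,15}

Answer: 8 steps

v2: -4,-7,-9,-9,-9,-9,-9,-9,-9,-9,-9,-9,-9,-9,-9,-9
v1: 0,-3,-5,-5,-5,-5,-5,-5,-5,-5,-5,-5,-5,-5,-5,-5
v3: 13,13,13,13,13,13,13,13,13,13,13,13,13,13,13,13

steps = 8; useful = 111; efficiency = 111/128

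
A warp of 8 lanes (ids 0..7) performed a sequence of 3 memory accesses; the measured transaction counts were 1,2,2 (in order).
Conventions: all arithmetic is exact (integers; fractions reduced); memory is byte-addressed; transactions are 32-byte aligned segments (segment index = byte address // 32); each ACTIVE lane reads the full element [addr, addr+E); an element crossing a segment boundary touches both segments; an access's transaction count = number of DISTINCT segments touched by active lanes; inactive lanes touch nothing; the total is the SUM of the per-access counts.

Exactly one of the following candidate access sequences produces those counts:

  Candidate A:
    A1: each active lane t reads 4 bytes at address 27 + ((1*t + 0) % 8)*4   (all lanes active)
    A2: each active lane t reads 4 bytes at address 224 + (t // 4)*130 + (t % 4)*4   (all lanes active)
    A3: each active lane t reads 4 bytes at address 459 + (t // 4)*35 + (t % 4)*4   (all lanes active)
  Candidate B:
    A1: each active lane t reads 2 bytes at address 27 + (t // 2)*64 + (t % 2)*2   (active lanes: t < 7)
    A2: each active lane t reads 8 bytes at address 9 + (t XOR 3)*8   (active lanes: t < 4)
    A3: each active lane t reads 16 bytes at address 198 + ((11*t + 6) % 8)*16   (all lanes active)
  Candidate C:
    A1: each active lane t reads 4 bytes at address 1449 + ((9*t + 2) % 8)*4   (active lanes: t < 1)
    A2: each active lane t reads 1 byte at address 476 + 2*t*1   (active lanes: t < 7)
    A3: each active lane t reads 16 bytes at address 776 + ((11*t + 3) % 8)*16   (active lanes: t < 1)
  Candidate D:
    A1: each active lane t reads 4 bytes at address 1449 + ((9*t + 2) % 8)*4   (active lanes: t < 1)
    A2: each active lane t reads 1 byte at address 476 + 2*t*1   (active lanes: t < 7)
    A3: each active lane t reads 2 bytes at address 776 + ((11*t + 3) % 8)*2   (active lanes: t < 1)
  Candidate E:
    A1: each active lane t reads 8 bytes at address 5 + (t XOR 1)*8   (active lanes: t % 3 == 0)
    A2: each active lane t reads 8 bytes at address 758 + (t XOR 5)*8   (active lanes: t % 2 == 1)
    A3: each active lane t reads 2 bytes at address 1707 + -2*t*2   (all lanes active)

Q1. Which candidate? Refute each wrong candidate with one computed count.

A: A1 gives 2 transactions, not 1
B: A1 gives 4 transactions, not 1
D: A3 gives 1 transaction, not 2
E: A1 gives 3 transactions, not 1
C: all counts match (1,2,2)

Answer: C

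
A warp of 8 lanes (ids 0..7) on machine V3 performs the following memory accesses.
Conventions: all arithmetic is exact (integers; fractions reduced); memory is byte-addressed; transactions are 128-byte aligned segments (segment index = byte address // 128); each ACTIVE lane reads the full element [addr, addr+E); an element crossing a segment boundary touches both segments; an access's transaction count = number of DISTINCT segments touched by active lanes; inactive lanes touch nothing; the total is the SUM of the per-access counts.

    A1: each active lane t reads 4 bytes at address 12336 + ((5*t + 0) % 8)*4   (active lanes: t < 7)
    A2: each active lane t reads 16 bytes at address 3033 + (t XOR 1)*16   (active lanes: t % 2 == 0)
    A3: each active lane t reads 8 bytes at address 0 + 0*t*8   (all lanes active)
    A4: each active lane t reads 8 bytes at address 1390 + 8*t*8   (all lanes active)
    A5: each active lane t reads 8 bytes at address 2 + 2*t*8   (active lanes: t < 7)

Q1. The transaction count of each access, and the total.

A1: 1 transaction
A2: 2 transactions
A3: 1 transaction
A4: 5 transactions
A5: 1 transaction

Answer: 1,2,1,5,1; total 10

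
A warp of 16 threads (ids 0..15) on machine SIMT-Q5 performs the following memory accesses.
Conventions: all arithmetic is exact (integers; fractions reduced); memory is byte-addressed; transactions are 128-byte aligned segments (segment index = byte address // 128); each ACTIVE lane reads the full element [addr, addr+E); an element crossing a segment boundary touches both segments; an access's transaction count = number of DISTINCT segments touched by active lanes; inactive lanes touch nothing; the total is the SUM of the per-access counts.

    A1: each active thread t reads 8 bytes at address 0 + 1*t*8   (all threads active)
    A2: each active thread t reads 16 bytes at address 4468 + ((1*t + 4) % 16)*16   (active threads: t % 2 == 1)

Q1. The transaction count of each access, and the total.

A1: 1 transaction
A2: 2 transactions

Answer: 1,2; total 3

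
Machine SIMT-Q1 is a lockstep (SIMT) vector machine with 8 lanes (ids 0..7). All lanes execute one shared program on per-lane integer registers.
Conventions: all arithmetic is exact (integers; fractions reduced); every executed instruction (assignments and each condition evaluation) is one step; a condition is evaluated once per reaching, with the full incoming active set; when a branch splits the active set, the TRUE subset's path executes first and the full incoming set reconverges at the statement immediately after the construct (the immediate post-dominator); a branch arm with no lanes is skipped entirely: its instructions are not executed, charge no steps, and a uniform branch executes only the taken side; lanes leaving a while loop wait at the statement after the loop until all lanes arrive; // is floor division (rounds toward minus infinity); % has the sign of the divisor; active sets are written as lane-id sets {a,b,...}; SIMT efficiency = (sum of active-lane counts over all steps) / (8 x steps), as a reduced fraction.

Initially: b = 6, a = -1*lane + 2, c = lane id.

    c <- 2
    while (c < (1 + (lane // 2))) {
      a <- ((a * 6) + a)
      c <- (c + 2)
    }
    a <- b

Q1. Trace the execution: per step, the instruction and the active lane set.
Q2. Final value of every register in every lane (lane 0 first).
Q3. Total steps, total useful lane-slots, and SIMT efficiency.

step 0: c <- 2                       {0,1,2,3,4,5,6,7}
step 1: eval (c < (1 + (lane // 2))) {0,1,2,3,4,5,6,7}
step 2: a <- ((a * 6) + a)           {4,5,6,7}
step 3: c <- (c + 2)                 {4,5,6,7}
step 4: eval (c < (1 + (lane // 2))) {4,5,6,7}
step 5: a <- b                       {0,1,2,3,4,5,6,7}

Answer: 6 steps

b: 6,6,6,6,6,6,6,6
a: 6,6,6,6,6,6,6,6
c: 2,2,2,2,4,4,4,4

steps = 6; useful = 36; efficiency = 36/48 = 3/4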